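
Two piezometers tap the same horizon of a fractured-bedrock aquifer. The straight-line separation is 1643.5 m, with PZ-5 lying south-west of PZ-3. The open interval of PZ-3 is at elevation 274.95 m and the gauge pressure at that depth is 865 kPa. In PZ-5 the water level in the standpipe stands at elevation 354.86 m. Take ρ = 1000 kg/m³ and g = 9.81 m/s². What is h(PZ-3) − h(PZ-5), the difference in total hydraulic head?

Δh ≈ 8.27 m

Pressure head at PZ-3: ψ = P/(ρg) = 865×1000 / (1000 × 9.81) = 88.18 m.
Total head at PZ-3: h = z + ψ = 274.95 + 88.18 = 363.13 m.
Total head at PZ-5: h = 354.86 m (water level in the piezometer is the total head).
Head difference: h(PZ-3) − h(PZ-5) = 363.13 − 354.86 = 8.27 m.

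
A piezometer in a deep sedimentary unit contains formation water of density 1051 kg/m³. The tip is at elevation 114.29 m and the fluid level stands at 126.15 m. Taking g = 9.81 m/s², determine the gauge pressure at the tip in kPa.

Pressure head ψ = h − z = 126.15 − 114.29 = 11.86 m.
P = ρgψ = 1051 × 9.81 × 11.86 = 122280 Pa ≈ 122 kPa.

P ≈ 122 kPa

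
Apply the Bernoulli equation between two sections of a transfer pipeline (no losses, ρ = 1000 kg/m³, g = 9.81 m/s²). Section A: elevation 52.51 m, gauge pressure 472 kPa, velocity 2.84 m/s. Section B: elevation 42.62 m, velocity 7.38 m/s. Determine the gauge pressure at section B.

P₂ ≈ 546 kPa

Pressure head at A: ψ₁ = P₁/(ρg) = 472×1000 / (1000 × 9.81) = 48.11 m.
Velocity heads: v₁²/2g = 2.84²/19.62 = 0.411 m; v₂²/2g = 7.38²/19.62 = 2.776 m.
Total head H = z₁ + ψ₁ + v₁²/2g = 52.51 + 48.11 + 0.411 = 101.03 m.
ψ₂ = H − z₂ − v₂²/2g = 101.03 − 42.62 − 2.776 = 55.63 m.
P₂ = ρgψ₂ = 1000 × 9.81 × 55.63 ≈ 546 kPa.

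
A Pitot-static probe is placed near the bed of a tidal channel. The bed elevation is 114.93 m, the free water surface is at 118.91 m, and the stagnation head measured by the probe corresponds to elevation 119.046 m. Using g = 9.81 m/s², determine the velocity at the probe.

Near the bed, under hydrostatic conditions, the piezometric head (z + ψ) equals the free-surface elevation, 118.91 m.
Velocity head = total − piezometric = 119.046 − 118.91 = 0.136 m.
v = √(2g·h_v) = √(2 × 9.81 × 0.136) = 1.63 m/s.

v ≈ 1.63 m/s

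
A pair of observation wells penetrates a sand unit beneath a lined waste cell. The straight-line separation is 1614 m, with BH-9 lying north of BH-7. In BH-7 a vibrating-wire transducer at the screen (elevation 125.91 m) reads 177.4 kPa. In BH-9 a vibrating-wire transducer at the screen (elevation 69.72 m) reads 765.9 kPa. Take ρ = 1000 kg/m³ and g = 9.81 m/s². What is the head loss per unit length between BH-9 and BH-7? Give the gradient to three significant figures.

Pressure head at BH-7: ψ = P/(ρg) = 177.4×1000 / (1000 × 9.81) = 18.08 m.
Total head at BH-7: h = z + ψ = 125.91 + 18.08 = 143.99 m.
Pressure head at BH-9: ψ = P/(ρg) = 765.9×1000 / (1000 × 9.81) = 78.07 m.
Total head at BH-9: h = z + ψ = 69.72 + 78.07 = 147.79 m.
Head difference: h(BH-7) − h(BH-9) = 143.99 − 147.79 = -3.80 m.
Hydraulic gradient: i = |Δh| / L = 3.80 / 1614 = 0.00235.

i ≈ 0.00235 m/m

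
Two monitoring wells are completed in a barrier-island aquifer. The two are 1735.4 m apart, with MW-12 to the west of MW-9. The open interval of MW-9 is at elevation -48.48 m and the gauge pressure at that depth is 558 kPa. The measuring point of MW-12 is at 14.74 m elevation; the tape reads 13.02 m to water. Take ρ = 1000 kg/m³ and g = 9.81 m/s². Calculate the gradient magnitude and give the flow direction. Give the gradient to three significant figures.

Pressure head at MW-9: ψ = P/(ρg) = 558×1000 / (1000 × 9.81) = 56.88 m.
Total head at MW-9: h = z + ψ = -48.48 + 56.88 = 8.40 m.
Total head at MW-12: h = 14.74 − 13.02 = 1.72 m.
Head difference: h(MW-9) − h(MW-12) = 8.40 − 1.72 = 6.68 m.
Hydraulic gradient: i = |Δh| / L = 6.68 / 1735.4 = 0.00385.
Flow is from higher to lower head: from MW-9 toward MW-12, i.e. toward the west.

i ≈ 0.00385; groundwater flows toward the west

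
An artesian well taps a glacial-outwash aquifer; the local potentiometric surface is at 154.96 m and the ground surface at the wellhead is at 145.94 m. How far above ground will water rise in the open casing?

≈ 9.02 m above ground

Water rises to the potentiometric surface, so the rise above ground = 154.96 − 145.94 = 9.02 m.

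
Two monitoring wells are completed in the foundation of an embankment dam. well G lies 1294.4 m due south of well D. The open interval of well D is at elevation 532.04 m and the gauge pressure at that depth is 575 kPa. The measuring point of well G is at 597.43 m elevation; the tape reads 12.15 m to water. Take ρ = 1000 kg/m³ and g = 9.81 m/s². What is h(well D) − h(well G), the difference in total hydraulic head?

Pressure head at well D: ψ = P/(ρg) = 575×1000 / (1000 × 9.81) = 58.61 m.
Total head at well D: h = z + ψ = 532.04 + 58.61 = 590.65 m.
Total head at well G: h = 597.43 − 12.15 = 585.28 m.
Head difference: h(well D) − h(well G) = 590.65 − 585.28 = 5.37 m.

Δh ≈ 5.37 m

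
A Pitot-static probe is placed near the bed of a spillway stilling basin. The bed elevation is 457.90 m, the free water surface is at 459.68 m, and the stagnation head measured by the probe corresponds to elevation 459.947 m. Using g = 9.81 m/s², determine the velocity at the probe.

Near the bed, under hydrostatic conditions, the piezometric head (z + ψ) equals the free-surface elevation, 459.68 m.
Velocity head = total − piezometric = 459.947 − 459.68 = 0.267 m.
v = √(2g·h_v) = √(2 × 9.81 × 0.267) = 2.29 m/s.

v ≈ 2.29 m/s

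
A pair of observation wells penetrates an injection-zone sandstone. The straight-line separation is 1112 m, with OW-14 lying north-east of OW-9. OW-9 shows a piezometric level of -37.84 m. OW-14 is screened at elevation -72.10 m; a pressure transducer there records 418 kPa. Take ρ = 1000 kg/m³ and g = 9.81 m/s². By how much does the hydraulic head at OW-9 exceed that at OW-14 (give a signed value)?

Total head at OW-9: h = -37.84 m (water level in the piezometer is the total head).
Pressure head at OW-14: ψ = P/(ρg) = 418×1000 / (1000 × 9.81) = 42.61 m.
Total head at OW-14: h = z + ψ = -72.10 + 42.61 = -29.49 m.
Head difference: h(OW-9) − h(OW-14) = -37.84 − (-29.49) = -8.35 m.

Δh ≈ -8.35 m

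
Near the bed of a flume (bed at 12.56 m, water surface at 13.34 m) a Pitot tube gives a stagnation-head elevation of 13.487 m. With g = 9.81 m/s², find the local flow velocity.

v ≈ 1.70 m/s

Near the bed, under hydrostatic conditions, the piezometric head (z + ψ) equals the free-surface elevation, 13.34 m.
Velocity head = total − piezometric = 13.487 − 13.34 = 0.147 m.
v = √(2g·h_v) = √(2 × 9.81 × 0.147) = 1.70 m/s.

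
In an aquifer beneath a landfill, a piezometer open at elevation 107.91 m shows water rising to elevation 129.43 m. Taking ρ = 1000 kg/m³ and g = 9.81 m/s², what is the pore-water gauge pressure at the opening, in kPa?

Pressure head ψ = h − z = 129.43 − 107.91 = 21.52 m.
P = ρgψ = 1000 × 9.81 × 21.52 = 211111 Pa ≈ 211 kPa.

P ≈ 211 kPa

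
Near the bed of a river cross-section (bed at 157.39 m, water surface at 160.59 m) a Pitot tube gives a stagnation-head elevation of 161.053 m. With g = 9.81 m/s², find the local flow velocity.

Near the bed, under hydrostatic conditions, the piezometric head (z + ψ) equals the free-surface elevation, 160.59 m.
Velocity head = total − piezometric = 161.053 − 160.59 = 0.463 m.
v = √(2g·h_v) = √(2 × 9.81 × 0.463) = 3.01 m/s.

v ≈ 3.01 m/s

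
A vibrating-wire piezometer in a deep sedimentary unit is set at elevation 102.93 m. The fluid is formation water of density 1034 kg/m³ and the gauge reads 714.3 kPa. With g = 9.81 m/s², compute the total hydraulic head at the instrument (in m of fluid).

ψ = P/(ρg) = 714.3×1000 / (1034 × 9.81) = 70.42 m.
h = z + ψ = 102.93 + 70.42 = 173.35 m.

h ≈ 173.35 m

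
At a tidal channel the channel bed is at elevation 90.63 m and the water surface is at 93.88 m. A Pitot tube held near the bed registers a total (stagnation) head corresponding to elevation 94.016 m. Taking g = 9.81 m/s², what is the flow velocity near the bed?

v ≈ 1.63 m/s

Near the bed, under hydrostatic conditions, the piezometric head (z + ψ) equals the free-surface elevation, 93.88 m.
Velocity head = total − piezometric = 94.016 − 93.88 = 0.136 m.
v = √(2g·h_v) = √(2 × 9.81 × 0.136) = 1.63 m/s.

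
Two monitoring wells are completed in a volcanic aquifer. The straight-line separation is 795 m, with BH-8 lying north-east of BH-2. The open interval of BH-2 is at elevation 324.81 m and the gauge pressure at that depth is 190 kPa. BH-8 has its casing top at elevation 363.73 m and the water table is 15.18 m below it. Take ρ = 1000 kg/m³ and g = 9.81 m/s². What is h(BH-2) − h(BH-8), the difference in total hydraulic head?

Pressure head at BH-2: ψ = P/(ρg) = 190×1000 / (1000 × 9.81) = 19.37 m.
Total head at BH-2: h = z + ψ = 324.81 + 19.37 = 344.18 m.
Total head at BH-8: h = 363.73 − 15.18 = 348.55 m.
Head difference: h(BH-2) − h(BH-8) = 344.18 − 348.55 = -4.37 m.

Δh ≈ -4.37 m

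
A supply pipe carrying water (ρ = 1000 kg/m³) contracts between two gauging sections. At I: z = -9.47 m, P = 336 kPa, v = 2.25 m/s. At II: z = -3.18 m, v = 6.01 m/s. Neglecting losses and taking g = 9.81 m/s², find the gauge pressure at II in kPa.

P₂ ≈ 259 kPa

Pressure head at I: ψ₁ = P₁/(ρg) = 336×1000 / (1000 × 9.81) = 34.25 m.
Velocity heads: v₁²/2g = 2.25²/19.62 = 0.258 m; v₂²/2g = 6.01²/19.62 = 1.841 m.
Total head H = z₁ + ψ₁ + v₁²/2g = -9.47 + 34.25 + 0.258 = 25.04 m.
ψ₂ = H − z₂ − v₂²/2g = 25.04 − (-3.18) − 1.841 = 26.38 m.
P₂ = ρgψ₂ = 1000 × 9.81 × 26.38 ≈ 259 kPa.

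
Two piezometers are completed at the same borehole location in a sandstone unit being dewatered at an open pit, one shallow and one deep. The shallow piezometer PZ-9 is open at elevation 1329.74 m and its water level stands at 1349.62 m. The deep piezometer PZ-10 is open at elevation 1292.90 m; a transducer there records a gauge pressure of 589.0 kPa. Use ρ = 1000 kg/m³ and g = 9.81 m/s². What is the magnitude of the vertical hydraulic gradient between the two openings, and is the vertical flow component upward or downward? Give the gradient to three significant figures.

|i_v| ≈ 0.0901; vertical flow is upward

Total head at PZ-9: h = 1349.62 m (water level in the standpipe).
Pressure head at PZ-10: ψ = P/(ρg) = 589.0×1000 / (1000 × 9.81) = 60.04 m.
Total head at PZ-10: h = z + ψ = 1292.90 + 60.04 = 1352.94 m.
Δh = h(PZ-9) − h(PZ-10) = 1349.62 − 1352.94 = -3.32 m.
Vertical separation Δz = 1329.74 − 1292.90 = 36.84 m.
|i_v| = |Δh| / Δz = 3.32 / 36.84 = 0.0901.
Head is higher in the deep piezometer, so vertical flow is upward (discharge condition).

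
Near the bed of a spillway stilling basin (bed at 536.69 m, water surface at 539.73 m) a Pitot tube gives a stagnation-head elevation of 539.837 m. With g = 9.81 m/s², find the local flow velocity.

Near the bed, under hydrostatic conditions, the piezometric head (z + ψ) equals the free-surface elevation, 539.73 m.
Velocity head = total − piezometric = 539.837 − 539.73 = 0.107 m.
v = √(2g·h_v) = √(2 × 9.81 × 0.107) = 1.45 m/s.

v ≈ 1.45 m/s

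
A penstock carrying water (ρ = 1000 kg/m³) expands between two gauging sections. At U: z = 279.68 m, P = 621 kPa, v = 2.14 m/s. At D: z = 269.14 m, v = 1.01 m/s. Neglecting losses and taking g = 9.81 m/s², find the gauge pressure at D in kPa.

P₂ ≈ 726 kPa

Pressure head at U: ψ₁ = P₁/(ρg) = 621×1000 / (1000 × 9.81) = 63.30 m.
Velocity heads: v₁²/2g = 2.14²/19.62 = 0.233 m; v₂²/2g = 1.01²/19.62 = 0.052 m.
Total head H = z₁ + ψ₁ + v₁²/2g = 279.68 + 63.30 + 0.233 = 343.21 m.
ψ₂ = H − z₂ − v₂²/2g = 343.21 − 269.14 − 0.052 = 74.02 m.
P₂ = ρgψ₂ = 1000 × 9.81 × 74.02 ≈ 726 kPa.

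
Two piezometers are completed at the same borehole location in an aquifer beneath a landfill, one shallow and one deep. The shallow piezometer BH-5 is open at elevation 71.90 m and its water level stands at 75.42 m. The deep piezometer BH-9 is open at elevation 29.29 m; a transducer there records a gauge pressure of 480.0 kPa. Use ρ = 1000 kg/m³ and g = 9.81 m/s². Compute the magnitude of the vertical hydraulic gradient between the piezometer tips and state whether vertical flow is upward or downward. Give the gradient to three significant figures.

|i_v| ≈ 0.0657; vertical flow is upward

Total head at BH-5: h = 75.42 m (water level in the standpipe).
Pressure head at BH-9: ψ = P/(ρg) = 480.0×1000 / (1000 × 9.81) = 48.93 m.
Total head at BH-9: h = z + ψ = 29.29 + 48.93 = 78.22 m.
Δh = h(BH-5) − h(BH-9) = 75.42 − 78.22 = -2.80 m.
Vertical separation Δz = 71.90 − 29.29 = 42.61 m.
|i_v| = |Δh| / Δz = 2.80 / 42.61 = 0.0657.
Head is higher in the deep piezometer, so vertical flow is upward (discharge condition).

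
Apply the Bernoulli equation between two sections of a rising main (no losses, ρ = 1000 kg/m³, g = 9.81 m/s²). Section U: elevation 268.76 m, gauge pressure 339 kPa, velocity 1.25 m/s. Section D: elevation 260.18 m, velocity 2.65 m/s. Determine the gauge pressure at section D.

P₂ ≈ 420 kPa

Pressure head at U: ψ₁ = P₁/(ρg) = 339×1000 / (1000 × 9.81) = 34.56 m.
Velocity heads: v₁²/2g = 1.25²/19.62 = 0.080 m; v₂²/2g = 2.65²/19.62 = 0.358 m.
Total head H = z₁ + ψ₁ + v₁²/2g = 268.76 + 34.56 + 0.080 = 303.40 m.
ψ₂ = H − z₂ − v₂²/2g = 303.40 − 260.18 − 0.358 = 42.86 m.
P₂ = ρgψ₂ = 1000 × 9.81 × 42.86 ≈ 420 kPa.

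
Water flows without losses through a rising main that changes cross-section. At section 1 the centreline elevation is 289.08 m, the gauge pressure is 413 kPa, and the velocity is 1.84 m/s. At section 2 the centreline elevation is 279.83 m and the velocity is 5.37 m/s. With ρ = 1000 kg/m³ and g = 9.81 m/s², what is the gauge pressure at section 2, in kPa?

Pressure head at 1: ψ₁ = P₁/(ρg) = 413×1000 / (1000 × 9.81) = 42.10 m.
Velocity heads: v₁²/2g = 1.84²/19.62 = 0.173 m; v₂²/2g = 5.37²/19.62 = 1.470 m.
Total head H = z₁ + ψ₁ + v₁²/2g = 289.08 + 42.10 + 0.173 = 331.35 m.
ψ₂ = H − z₂ − v₂²/2g = 331.35 − 279.83 − 1.470 = 50.05 m.
P₂ = ρgψ₂ = 1000 × 9.81 × 50.05 ≈ 491 kPa.

P₂ ≈ 491 kPa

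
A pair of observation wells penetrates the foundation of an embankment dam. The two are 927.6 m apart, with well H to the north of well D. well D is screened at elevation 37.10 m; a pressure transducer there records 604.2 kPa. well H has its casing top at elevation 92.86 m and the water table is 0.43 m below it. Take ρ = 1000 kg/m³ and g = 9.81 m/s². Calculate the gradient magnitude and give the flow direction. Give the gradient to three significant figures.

i ≈ 0.00675; groundwater flows toward the north

Pressure head at well D: ψ = P/(ρg) = 604.2×1000 / (1000 × 9.81) = 61.59 m.
Total head at well D: h = z + ψ = 37.10 + 61.59 = 98.69 m.
Total head at well H: h = 92.86 − 0.43 = 92.43 m.
Head difference: h(well D) − h(well H) = 98.69 − 92.43 = 6.26 m.
Hydraulic gradient: i = |Δh| / L = 6.26 / 927.6 = 0.00675.
Flow is from higher to lower head: from well D toward well H, i.e. toward the north.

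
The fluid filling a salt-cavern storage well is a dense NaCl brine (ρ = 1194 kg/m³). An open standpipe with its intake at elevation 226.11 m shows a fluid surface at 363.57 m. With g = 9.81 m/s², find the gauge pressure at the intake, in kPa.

P ≈ 1610 kPa

Pressure head ψ = h − z = 363.57 − 226.11 = 137.46 m.
P = ρgψ = 1194 × 9.81 × 137.46 = 1610088 Pa ≈ 1610 kPa.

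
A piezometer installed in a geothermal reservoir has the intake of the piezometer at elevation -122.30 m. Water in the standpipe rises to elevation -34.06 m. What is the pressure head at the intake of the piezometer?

ψ ≈ 88.24 m

Total head h = -34.06 m (the water-surface elevation in the piezometer).
Pressure head ψ = h − z = -34.06 − (-122.30) = 88.24 m.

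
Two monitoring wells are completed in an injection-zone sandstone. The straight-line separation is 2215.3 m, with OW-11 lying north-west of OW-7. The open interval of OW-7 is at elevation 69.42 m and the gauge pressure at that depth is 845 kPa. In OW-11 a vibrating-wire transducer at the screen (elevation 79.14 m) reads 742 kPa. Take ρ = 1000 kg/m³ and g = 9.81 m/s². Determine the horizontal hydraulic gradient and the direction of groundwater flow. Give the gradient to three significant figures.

i ≈ 0.000352; groundwater flows toward the north-west

Pressure head at OW-7: ψ = P/(ρg) = 845×1000 / (1000 × 9.81) = 86.14 m.
Total head at OW-7: h = z + ψ = 69.42 + 86.14 = 155.56 m.
Pressure head at OW-11: ψ = P/(ρg) = 742×1000 / (1000 × 9.81) = 75.64 m.
Total head at OW-11: h = z + ψ = 79.14 + 75.64 = 154.78 m.
Head difference: h(OW-7) − h(OW-11) = 155.56 − 154.78 = 0.78 m.
Hydraulic gradient: i = |Δh| / L = 0.78 / 2215.3 = 0.000352.
Flow is from higher to lower head: from OW-7 toward OW-11, i.e. toward the north-west.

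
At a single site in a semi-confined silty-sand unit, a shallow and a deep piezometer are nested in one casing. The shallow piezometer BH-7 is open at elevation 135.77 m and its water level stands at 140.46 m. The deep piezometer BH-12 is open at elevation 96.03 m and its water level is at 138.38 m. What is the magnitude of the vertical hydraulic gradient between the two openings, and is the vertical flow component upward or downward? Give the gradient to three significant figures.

Total head at BH-7: h = 140.46 m (water level in the standpipe).
Total head at BH-12: h = 138.38 m.
Δh = h(BH-7) − h(BH-12) = 140.46 − 138.38 = 2.08 m.
Vertical separation Δz = 135.77 − 96.03 = 39.74 m.
|i_v| = |Δh| / Δz = 2.08 / 39.74 = 0.0523.
Head is higher in the shallow piezometer, so vertical flow is downward (recharge condition).

|i_v| ≈ 0.0523; vertical flow is downward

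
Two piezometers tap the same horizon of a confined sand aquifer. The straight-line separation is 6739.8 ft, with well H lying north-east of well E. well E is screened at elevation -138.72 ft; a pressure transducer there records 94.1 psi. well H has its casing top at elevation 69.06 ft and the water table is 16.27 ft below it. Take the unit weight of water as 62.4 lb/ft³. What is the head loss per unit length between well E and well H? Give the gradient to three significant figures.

i ≈ 0.00380 ft/ft

Pressure head at well E: ψ = 144·P/γ = 144 × 94.1 / 62.4 = 217.15 ft.
Total head at well E: h = z + ψ = -138.72 + 217.15 = 78.43 ft.
Total head at well H: h = 69.06 − 16.27 = 52.79 ft.
Head difference: h(well E) − h(well H) = 78.43 − 52.79 = 25.64 ft.
Hydraulic gradient: i = |Δh| / L = 25.64 / 6739.8 = 0.00380.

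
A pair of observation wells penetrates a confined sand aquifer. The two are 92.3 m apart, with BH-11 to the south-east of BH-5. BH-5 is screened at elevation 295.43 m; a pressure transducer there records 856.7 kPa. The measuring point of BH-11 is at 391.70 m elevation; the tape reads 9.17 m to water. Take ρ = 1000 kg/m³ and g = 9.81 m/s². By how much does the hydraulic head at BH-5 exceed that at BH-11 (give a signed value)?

Δh ≈ 0.23 m

Pressure head at BH-5: ψ = P/(ρg) = 856.7×1000 / (1000 × 9.81) = 87.33 m.
Total head at BH-5: h = z + ψ = 295.43 + 87.33 = 382.76 m.
Total head at BH-11: h = 391.70 − 9.17 = 382.53 m.
Head difference: h(BH-5) − h(BH-11) = 382.76 − 382.53 = 0.23 m.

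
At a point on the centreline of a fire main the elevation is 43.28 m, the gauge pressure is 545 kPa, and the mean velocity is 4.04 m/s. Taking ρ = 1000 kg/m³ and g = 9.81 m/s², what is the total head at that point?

Pressure head ψ = P/(ρg) = 545×1000 / (1000 × 9.81) = 55.56 m.
Velocity head = v²/(2g) = 4.04² / (2 × 9.81) = 0.832 m.
h = z + ψ + v²/(2g) = 43.28 + 55.56 + 0.832 = 99.67 m.

h ≈ 99.67 m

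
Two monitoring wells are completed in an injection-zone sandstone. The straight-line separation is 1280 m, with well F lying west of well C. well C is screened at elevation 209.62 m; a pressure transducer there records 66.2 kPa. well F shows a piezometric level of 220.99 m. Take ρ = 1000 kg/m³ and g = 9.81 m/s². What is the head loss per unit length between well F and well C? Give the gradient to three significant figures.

i ≈ 0.00361 m/m

Pressure head at well C: ψ = P/(ρg) = 66.2×1000 / (1000 × 9.81) = 6.75 m.
Total head at well C: h = z + ψ = 209.62 + 6.75 = 216.37 m.
Total head at well F: h = 220.99 m (water level in the piezometer is the total head).
Head difference: h(well C) − h(well F) = 216.37 − 220.99 = -4.62 m.
Hydraulic gradient: i = |Δh| / L = 4.62 / 1280 = 0.00361.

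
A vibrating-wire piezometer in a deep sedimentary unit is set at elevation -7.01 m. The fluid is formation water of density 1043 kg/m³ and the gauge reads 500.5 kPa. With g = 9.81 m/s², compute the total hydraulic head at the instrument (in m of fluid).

h ≈ 41.91 m

ψ = P/(ρg) = 500.5×1000 / (1043 × 9.81) = 48.92 m.
h = z + ψ = -7.01 + 48.92 = 41.91 m.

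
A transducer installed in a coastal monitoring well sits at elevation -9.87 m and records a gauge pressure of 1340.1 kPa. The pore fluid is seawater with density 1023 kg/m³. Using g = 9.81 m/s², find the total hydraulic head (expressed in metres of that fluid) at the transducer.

ψ = P/(ρg) = 1340.1×1000 / (1023 × 9.81) = 133.53 m.
h = z + ψ = -9.87 + 133.53 = 123.66 m.

h ≈ 123.66 m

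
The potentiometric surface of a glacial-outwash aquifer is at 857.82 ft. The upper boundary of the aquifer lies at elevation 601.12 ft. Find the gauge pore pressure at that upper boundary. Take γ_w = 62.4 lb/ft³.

P ≈ 111 psi

Pressure head at the aquifer top: ψ = h − z = 857.82 − 601.12 = 256.70 ft.
P = γψ/144 = 62.4 × 256.70 / 144 = 111 psi.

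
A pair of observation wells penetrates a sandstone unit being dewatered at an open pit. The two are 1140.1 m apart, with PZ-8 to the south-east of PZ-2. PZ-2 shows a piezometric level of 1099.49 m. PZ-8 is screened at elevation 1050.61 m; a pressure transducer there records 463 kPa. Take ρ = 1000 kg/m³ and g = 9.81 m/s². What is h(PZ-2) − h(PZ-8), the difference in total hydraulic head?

Δh ≈ 1.68 m

Total head at PZ-2: h = 1099.49 m (water level in the piezometer is the total head).
Pressure head at PZ-8: ψ = P/(ρg) = 463×1000 / (1000 × 9.81) = 47.20 m.
Total head at PZ-8: h = z + ψ = 1050.61 + 47.20 = 1097.81 m.
Head difference: h(PZ-2) − h(PZ-8) = 1099.49 − 1097.81 = 1.68 m.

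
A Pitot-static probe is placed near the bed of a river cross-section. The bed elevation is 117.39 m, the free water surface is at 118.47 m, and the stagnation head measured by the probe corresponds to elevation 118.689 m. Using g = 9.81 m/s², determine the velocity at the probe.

v ≈ 2.07 m/s

Near the bed, under hydrostatic conditions, the piezometric head (z + ψ) equals the free-surface elevation, 118.47 m.
Velocity head = total − piezometric = 118.689 − 118.47 = 0.219 m.
v = √(2g·h_v) = √(2 × 9.81 × 0.219) = 2.07 m/s.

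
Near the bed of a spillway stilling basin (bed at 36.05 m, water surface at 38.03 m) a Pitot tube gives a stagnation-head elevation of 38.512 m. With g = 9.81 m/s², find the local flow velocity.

v ≈ 3.08 m/s

Near the bed, under hydrostatic conditions, the piezometric head (z + ψ) equals the free-surface elevation, 38.03 m.
Velocity head = total − piezometric = 38.512 − 38.03 = 0.482 m.
v = √(2g·h_v) = √(2 × 9.81 × 0.482) = 3.08 m/s.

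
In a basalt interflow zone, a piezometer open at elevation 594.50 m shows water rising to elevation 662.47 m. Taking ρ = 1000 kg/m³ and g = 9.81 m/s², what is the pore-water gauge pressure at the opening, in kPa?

P ≈ 667 kPa

Pressure head ψ = h − z = 662.47 − 594.50 = 67.97 m.
P = ρgψ = 1000 × 9.81 × 67.97 = 666786 Pa ≈ 667 kPa.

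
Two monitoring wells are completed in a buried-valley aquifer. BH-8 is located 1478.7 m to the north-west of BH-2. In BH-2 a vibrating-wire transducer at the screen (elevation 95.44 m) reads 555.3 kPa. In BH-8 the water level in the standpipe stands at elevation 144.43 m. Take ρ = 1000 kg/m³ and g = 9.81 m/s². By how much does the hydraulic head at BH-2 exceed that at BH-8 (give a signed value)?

Pressure head at BH-2: ψ = P/(ρg) = 555.3×1000 / (1000 × 9.81) = 56.61 m.
Total head at BH-2: h = z + ψ = 95.44 + 56.61 = 152.05 m.
Total head at BH-8: h = 144.43 m (water level in the piezometer is the total head).
Head difference: h(BH-2) − h(BH-8) = 152.05 − 144.43 = 7.62 m.

Δh ≈ 7.62 m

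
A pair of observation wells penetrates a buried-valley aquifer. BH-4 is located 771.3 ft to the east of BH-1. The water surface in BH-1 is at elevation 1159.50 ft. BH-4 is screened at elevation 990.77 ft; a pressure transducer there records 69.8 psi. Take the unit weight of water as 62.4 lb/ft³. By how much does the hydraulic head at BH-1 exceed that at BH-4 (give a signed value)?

Δh ≈ 7.65 ft

Total head at BH-1: h = 1159.50 ft (water level in the piezometer is the total head).
Pressure head at BH-4: ψ = 144·P/γ = 144 × 69.8 / 62.4 = 161.08 ft.
Total head at BH-4: h = z + ψ = 990.77 + 161.08 = 1151.85 ft.
Head difference: h(BH-1) − h(BH-4) = 1159.50 − 1151.85 = 7.65 ft.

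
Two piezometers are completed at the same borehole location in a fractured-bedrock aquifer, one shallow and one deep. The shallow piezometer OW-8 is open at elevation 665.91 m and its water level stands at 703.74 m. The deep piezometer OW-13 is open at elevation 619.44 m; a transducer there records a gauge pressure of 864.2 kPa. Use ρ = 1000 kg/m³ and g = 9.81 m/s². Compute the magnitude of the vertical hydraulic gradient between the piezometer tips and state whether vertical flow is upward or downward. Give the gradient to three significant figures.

|i_v| ≈ 0.0816; vertical flow is upward

Total head at OW-8: h = 703.74 m (water level in the standpipe).
Pressure head at OW-13: ψ = P/(ρg) = 864.2×1000 / (1000 × 9.81) = 88.09 m.
Total head at OW-13: h = z + ψ = 619.44 + 88.09 = 707.53 m.
Δh = h(OW-8) − h(OW-13) = 703.74 − 707.53 = -3.79 m.
Vertical separation Δz = 665.91 − 619.44 = 46.47 m.
|i_v| = |Δh| / Δz = 3.79 / 46.47 = 0.0816.
Head is higher in the deep piezometer, so vertical flow is upward (discharge condition).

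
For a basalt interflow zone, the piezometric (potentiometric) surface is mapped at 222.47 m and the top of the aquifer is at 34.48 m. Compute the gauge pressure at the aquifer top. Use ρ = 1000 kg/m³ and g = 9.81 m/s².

Pressure head at the aquifer top: ψ = h − z = 222.47 − 34.48 = 187.99 m.
P = ρgψ = 1000 × 9.81 × 187.99 = 1844182 Pa ≈ 1840 kPa.

P ≈ 1840 kPa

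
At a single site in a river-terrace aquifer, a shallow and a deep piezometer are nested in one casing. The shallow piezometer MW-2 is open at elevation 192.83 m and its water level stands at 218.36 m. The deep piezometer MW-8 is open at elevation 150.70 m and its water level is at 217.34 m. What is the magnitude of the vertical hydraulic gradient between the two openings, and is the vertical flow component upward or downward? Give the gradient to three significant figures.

|i_v| ≈ 0.0242; vertical flow is downward

Total head at MW-2: h = 218.36 m (water level in the standpipe).
Total head at MW-8: h = 217.34 m.
Δh = h(MW-2) − h(MW-8) = 218.36 − 217.34 = 1.02 m.
Vertical separation Δz = 192.83 − 150.70 = 42.13 m.
|i_v| = |Δh| / Δz = 1.02 / 42.13 = 0.0242.
Head is higher in the shallow piezometer, so vertical flow is downward (recharge condition).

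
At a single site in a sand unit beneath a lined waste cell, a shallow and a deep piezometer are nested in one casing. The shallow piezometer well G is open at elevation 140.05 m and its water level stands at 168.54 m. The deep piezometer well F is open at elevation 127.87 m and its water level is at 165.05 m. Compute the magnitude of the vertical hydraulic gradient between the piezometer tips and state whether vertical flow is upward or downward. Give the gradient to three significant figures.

|i_v| ≈ 0.287; vertical flow is downward

Total head at well G: h = 168.54 m (water level in the standpipe).
Total head at well F: h = 165.05 m.
Δh = h(well G) − h(well F) = 168.54 − 165.05 = 3.49 m.
Vertical separation Δz = 140.05 − 127.87 = 12.18 m.
|i_v| = |Δh| / Δz = 3.49 / 12.18 = 0.287.
Head is higher in the shallow piezometer, so vertical flow is downward (recharge condition).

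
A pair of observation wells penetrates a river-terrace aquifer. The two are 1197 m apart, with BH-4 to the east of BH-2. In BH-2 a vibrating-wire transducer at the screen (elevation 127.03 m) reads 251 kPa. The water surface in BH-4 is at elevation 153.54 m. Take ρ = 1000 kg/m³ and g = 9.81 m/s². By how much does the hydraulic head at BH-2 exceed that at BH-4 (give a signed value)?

Pressure head at BH-2: ψ = P/(ρg) = 251×1000 / (1000 × 9.81) = 25.59 m.
Total head at BH-2: h = z + ψ = 127.03 + 25.59 = 152.62 m.
Total head at BH-4: h = 153.54 m (water level in the piezometer is the total head).
Head difference: h(BH-2) − h(BH-4) = 152.62 − 153.54 = -0.92 m.

Δh ≈ -0.92 m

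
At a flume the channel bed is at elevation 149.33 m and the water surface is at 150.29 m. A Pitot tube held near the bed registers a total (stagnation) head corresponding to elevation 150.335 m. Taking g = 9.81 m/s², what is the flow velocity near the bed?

Near the bed, under hydrostatic conditions, the piezometric head (z + ψ) equals the free-surface elevation, 150.29 m.
Velocity head = total − piezometric = 150.335 − 150.29 = 0.045 m.
v = √(2g·h_v) = √(2 × 9.81 × 0.045) = 0.940 m/s.

v ≈ 0.940 m/s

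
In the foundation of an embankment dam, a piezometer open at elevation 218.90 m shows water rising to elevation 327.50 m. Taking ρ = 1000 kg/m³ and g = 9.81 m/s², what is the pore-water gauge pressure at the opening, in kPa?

P ≈ 1070 kPa

Pressure head ψ = h − z = 327.50 − 218.90 = 108.60 m.
P = ρgψ = 1000 × 9.81 × 108.60 = 1065366 Pa ≈ 1070 kPa.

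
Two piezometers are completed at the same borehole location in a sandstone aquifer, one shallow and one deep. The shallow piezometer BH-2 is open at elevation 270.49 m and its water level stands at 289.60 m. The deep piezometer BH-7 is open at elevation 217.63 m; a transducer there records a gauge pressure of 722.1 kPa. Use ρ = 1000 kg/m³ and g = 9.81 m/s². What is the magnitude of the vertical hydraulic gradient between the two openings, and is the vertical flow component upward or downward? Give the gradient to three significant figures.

Total head at BH-2: h = 289.60 m (water level in the standpipe).
Pressure head at BH-7: ψ = P/(ρg) = 722.1×1000 / (1000 × 9.81) = 73.61 m.
Total head at BH-7: h = z + ψ = 217.63 + 73.61 = 291.24 m.
Δh = h(BH-2) − h(BH-7) = 289.60 − 291.24 = -1.64 m.
Vertical separation Δz = 270.49 − 217.63 = 52.86 m.
|i_v| = |Δh| / Δz = 1.64 / 52.86 = 0.0310.
Head is higher in the deep piezometer, so vertical flow is upward (discharge condition).

|i_v| ≈ 0.0310; vertical flow is upward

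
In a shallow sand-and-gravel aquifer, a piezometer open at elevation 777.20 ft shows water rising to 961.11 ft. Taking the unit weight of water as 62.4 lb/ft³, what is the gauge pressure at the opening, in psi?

P ≈ 79.7 psi

Pressure head ψ = h − z = 961.11 − 777.20 = 183.91 ft.
P = γ·ψ / 144 = 62.4 × 183.91 / 144 = 79.7 psi.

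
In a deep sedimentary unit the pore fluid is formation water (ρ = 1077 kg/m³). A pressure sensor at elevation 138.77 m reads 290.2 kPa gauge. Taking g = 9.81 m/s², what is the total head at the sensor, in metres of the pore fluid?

ψ = P/(ρg) = 290.2×1000 / (1077 × 9.81) = 27.47 m.
h = z + ψ = 138.77 + 27.47 = 166.24 m.

h ≈ 166.24 m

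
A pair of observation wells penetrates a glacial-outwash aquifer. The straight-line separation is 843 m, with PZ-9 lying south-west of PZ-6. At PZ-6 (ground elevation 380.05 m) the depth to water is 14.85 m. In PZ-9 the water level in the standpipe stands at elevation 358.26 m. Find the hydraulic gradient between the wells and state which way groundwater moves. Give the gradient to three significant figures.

i ≈ 0.00823; groundwater flows toward the south-west

Total head at PZ-6: h = 380.05 − 14.85 = 365.20 m.
Total head at PZ-9: h = 358.26 m (water level in the piezometer is the total head).
Head difference: h(PZ-6) − h(PZ-9) = 365.20 − 358.26 = 6.94 m.
Hydraulic gradient: i = |Δh| / L = 6.94 / 843 = 0.00823.
Flow is from higher to lower head: from PZ-6 toward PZ-9, i.e. toward the south-west.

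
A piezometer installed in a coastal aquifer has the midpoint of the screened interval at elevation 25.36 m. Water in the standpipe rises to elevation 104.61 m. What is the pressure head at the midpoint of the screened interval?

ψ ≈ 79.25 m

Total head h = 104.61 m (the water-surface elevation in the piezometer).
Pressure head ψ = h − z = 104.61 − 25.36 = 79.25 m.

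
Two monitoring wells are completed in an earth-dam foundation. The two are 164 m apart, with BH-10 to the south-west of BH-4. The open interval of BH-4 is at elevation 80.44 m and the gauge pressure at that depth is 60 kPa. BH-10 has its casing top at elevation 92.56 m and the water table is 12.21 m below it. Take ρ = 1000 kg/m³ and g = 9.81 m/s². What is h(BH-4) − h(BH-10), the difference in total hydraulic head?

Pressure head at BH-4: ψ = P/(ρg) = 60×1000 / (1000 × 9.81) = 6.12 m.
Total head at BH-4: h = z + ψ = 80.44 + 6.12 = 86.56 m.
Total head at BH-10: h = 92.56 − 12.21 = 80.35 m.
Head difference: h(BH-4) − h(BH-10) = 86.56 − 80.35 = 6.21 m.

Δh ≈ 6.21 m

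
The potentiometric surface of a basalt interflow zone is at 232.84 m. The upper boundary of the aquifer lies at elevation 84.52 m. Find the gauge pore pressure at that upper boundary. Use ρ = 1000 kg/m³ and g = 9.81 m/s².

P ≈ 1460 kPa

Pressure head at the aquifer top: ψ = h − z = 232.84 − 84.52 = 148.32 m.
P = ρgψ = 1000 × 9.81 × 148.32 = 1455019 Pa ≈ 1460 kPa.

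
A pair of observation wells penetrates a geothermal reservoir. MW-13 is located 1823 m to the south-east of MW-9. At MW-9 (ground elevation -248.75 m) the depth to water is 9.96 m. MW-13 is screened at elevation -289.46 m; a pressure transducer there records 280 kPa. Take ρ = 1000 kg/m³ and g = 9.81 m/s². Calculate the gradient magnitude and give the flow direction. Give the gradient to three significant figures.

Total head at MW-9: h = -248.75 − 9.96 = -258.71 m.
Pressure head at MW-13: ψ = P/(ρg) = 280×1000 / (1000 × 9.81) = 28.54 m.
Total head at MW-13: h = z + ψ = -289.46 + 28.54 = -260.92 m.
Head difference: h(MW-9) − h(MW-13) = -258.71 − (-260.92) = 2.21 m.
Hydraulic gradient: i = |Δh| / L = 2.21 / 1823 = 0.00121.
Flow is from higher to lower head: from MW-9 toward MW-13, i.e. toward the south-east.

i ≈ 0.00121; groundwater flows toward the south-east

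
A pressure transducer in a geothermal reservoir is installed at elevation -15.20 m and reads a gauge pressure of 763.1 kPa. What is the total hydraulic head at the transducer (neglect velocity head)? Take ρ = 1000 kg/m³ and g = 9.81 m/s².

h ≈ 62.59 m

ψ = P/(ρg) = 763.1×1000 / (1000 × 9.81) = 77.79 m.
h = z + ψ = -15.20 + 77.79 = 62.59 m.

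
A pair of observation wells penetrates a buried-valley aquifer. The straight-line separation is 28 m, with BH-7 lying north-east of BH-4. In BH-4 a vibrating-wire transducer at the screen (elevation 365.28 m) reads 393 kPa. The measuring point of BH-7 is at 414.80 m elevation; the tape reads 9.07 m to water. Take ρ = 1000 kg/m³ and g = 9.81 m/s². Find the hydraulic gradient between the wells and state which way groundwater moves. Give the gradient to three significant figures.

Pressure head at BH-4: ψ = P/(ρg) = 393×1000 / (1000 × 9.81) = 40.06 m.
Total head at BH-4: h = z + ψ = 365.28 + 40.06 = 405.34 m.
Total head at BH-7: h = 414.80 − 9.07 = 405.73 m.
Head difference: h(BH-4) − h(BH-7) = 405.34 − 405.73 = -0.39 m.
Hydraulic gradient: i = |Δh| / L = 0.39 / 28 = 0.0139.
Flow is from higher to lower head: from BH-7 toward BH-4, i.e. toward the south-west.

i ≈ 0.0139; groundwater flows toward the south-west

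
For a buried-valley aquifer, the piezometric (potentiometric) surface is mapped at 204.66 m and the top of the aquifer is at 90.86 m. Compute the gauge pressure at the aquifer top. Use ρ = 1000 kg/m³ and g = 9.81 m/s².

Pressure head at the aquifer top: ψ = h − z = 204.66 − 90.86 = 113.80 m.
P = ρgψ = 1000 × 9.81 × 113.80 = 1116378 Pa ≈ 1120 kPa.

P ≈ 1120 kPa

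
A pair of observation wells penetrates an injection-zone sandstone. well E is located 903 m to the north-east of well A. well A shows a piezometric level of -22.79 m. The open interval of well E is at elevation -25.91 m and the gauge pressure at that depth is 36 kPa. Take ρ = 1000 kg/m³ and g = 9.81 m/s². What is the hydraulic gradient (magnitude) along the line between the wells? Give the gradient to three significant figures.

Total head at well A: h = -22.79 m (water level in the piezometer is the total head).
Pressure head at well E: ψ = P/(ρg) = 36×1000 / (1000 × 9.81) = 3.67 m.
Total head at well E: h = z + ψ = -25.91 + 3.67 = -22.24 m.
Head difference: h(well A) − h(well E) = -22.79 − (-22.24) = -0.55 m.
Hydraulic gradient: i = |Δh| / L = 0.55 / 903 = 0.000609.

i ≈ 0.000609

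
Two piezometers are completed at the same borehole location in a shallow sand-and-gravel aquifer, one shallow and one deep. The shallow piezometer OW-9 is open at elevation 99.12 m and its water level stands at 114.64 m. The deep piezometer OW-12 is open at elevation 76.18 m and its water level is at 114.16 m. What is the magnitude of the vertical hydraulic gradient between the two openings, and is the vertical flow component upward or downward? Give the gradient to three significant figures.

|i_v| ≈ 0.0209; vertical flow is downward

Total head at OW-9: h = 114.64 m (water level in the standpipe).
Total head at OW-12: h = 114.16 m.
Δh = h(OW-9) − h(OW-12) = 114.64 − 114.16 = 0.48 m.
Vertical separation Δz = 99.12 − 76.18 = 22.94 m.
|i_v| = |Δh| / Δz = 0.48 / 22.94 = 0.0209.
Head is higher in the shallow piezometer, so vertical flow is downward (recharge condition).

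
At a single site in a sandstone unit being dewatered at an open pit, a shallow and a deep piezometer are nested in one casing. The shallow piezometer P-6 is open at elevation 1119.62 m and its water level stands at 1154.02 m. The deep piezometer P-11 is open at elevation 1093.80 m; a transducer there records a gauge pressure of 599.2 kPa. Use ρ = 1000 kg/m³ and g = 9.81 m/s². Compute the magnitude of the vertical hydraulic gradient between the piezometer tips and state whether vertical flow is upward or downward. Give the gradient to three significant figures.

|i_v| ≈ 0.0333; vertical flow is upward

Total head at P-6: h = 1154.02 m (water level in the standpipe).
Pressure head at P-11: ψ = P/(ρg) = 599.2×1000 / (1000 × 9.81) = 61.08 m.
Total head at P-11: h = z + ψ = 1093.80 + 61.08 = 1154.88 m.
Δh = h(P-6) − h(P-11) = 1154.02 − 1154.88 = -0.86 m.
Vertical separation Δz = 1119.62 − 1093.80 = 25.82 m.
|i_v| = |Δh| / Δz = 0.86 / 25.82 = 0.0333.
Head is higher in the deep piezometer, so vertical flow is upward (discharge condition).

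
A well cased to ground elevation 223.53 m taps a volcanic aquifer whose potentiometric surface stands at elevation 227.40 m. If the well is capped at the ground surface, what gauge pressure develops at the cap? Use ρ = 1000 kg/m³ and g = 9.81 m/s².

P ≈ 38.0 kPa

Head above the cap: Δh = 227.40 − 223.53 = 3.87 m.
P = ρgΔh = 1000 × 9.81 × 3.87 = 37965 Pa ≈ 38.0 kPa.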